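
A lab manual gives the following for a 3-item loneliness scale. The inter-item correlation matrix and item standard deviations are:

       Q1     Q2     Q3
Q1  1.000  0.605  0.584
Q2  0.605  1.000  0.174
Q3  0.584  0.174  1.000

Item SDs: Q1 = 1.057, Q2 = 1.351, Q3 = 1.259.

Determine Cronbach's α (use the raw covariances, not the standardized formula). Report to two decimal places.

Σσ²ᵢ = 1.057² + 1.351² + 1.259² = 4.5275
Covariances σ_ij = r_ij · s_i · s_j:
  σ(Q1,Q2) = 0.605 × 1.057 × 1.351 = 0.8639
  σ(Q1,Q3) = 0.584 × 1.057 × 1.259 = 0.7772
  σ(Q2,Q3) = 0.174 × 1.351 × 1.259 = 0.2960
σ²_T = Σσ²ᵢ + 2·Σσ_ij = 4.5275 + 2 × 1.9371 = 8.4017
α = (3/2)·(1 − 4.5275/8.4017) = 0.69

Cronbach's α = 0.69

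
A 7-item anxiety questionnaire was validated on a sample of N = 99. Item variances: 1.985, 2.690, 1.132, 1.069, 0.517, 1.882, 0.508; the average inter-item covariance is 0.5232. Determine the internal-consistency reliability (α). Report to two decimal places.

α = 0.81

Σσᵢ² = 1.985 + 2.690 + 1.132 + 1.069 + 0.517 + 1.882 + 0.508 = 9.783
Sum of the 21 distinct covariances = 21 × 0.5232 = 10.9872
Var(T) = Σσᵢ² + 2·Σcov = 9.783 + 2 × 10.9872 = 31.7574
α = (7/6)·(1 − 9.783/31.7574) = 0.81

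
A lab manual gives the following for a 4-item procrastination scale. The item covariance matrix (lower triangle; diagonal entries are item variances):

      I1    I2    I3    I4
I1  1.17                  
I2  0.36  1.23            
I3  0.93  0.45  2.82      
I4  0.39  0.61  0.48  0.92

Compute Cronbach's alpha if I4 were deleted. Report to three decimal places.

Remaining items: I1, I2, I3 (k = 3).
Σσᵢ² = 1.17 + 1.23 + 2.82 = 5.22
total variance = 5.22 + 2 × 1.74 = 8.70
α (item deleted) = (3/2)·(1 − 5.22/8.70) = 0.600

Cronbach's alpha = 0.600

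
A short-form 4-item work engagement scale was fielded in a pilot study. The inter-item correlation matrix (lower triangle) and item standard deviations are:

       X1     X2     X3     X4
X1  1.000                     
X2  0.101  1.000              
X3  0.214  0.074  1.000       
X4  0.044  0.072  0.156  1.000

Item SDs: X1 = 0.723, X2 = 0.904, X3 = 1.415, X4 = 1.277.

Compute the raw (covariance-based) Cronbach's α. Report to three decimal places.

Σσ²ᵢ = 0.723² + 0.904² + 1.415² + 1.277² = 4.9729
Covariances σ_ij = r_ij · s_i · s_j:
  σ(X1,X2) = 0.101 × 0.723 × 0.904 = 0.0660
  σ(X1,X3) = 0.214 × 0.723 × 1.415 = 0.2189
  σ(X1,X4) = 0.044 × 0.723 × 1.277 = 0.0406
  σ(X2,X3) = 0.074 × 0.904 × 1.415 = 0.0947
  σ(X2,X4) = 0.072 × 0.904 × 1.277 = 0.0831
  σ(X3,X4) = 0.156 × 1.415 × 1.277 = 0.2819
σ²_T = Σσ²ᵢ + 2·Σσ_ij = 4.9729 + 2 × 0.7852 = 6.5433
α = (4/3)·(1 − 4.9729/6.5433) = 0.320

α = 0.320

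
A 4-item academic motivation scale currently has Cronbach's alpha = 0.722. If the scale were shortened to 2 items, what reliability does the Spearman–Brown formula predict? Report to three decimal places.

Length factor m = 2/4 = 0.5000
α' = m·α / (1 − (1−m)·α)
   = 2/4 × 0.722 / (1 − (1 − 2/4) × 0.722)
   = 0.3610 / 0.6390 = 0.565

predicted reliability = 0.565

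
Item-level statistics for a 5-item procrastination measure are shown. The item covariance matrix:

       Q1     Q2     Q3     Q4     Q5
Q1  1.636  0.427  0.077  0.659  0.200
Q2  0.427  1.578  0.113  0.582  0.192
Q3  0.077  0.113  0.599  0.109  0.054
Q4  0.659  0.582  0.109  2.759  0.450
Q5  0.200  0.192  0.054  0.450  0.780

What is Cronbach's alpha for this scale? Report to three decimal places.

α = 0.547

Σσᵢ² = 1.636 + 1.578 + 0.599 + 2.759 + 0.780 = 7.352
Sum of off-diagonal covariances = 2.863
σ²_T = 7.352 + 2 × 2.863 = 13.078
α = (k/(k−1))·(1 − Σσᵢ²/σ²_T) = (5/4)·(1 − 7.352/13.078) = 0.547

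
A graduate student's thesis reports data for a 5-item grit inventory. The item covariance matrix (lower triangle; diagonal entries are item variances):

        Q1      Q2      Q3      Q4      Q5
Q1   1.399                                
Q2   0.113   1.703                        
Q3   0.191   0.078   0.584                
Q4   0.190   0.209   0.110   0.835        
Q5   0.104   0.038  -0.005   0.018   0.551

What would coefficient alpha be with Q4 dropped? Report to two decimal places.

α = 0.26

Remaining items: Q1, Q2, Q3, Q5 (k = 4).
sum of item variances = 1.399 + 1.703 + 0.584 + 0.551 = 4.237
Var(T) = 4.237 + 2 × 0.519 = 5.275
α (item deleted) = (4/3)·(1 − 4.237/5.275) = 0.26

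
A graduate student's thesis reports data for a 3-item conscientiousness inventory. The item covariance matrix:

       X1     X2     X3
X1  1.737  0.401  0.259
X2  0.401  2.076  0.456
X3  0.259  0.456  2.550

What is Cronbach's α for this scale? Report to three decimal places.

Cronbach's α = 0.390

sum of item variances = 1.737 + 2.076 + 2.550 = 6.363
Sum of off-diagonal covariances = 1.116
σ²_total = 6.363 + 2 × 1.116 = 8.595
α = (k/(k−1))·(1 − sum of item variances/σ²_total) = (3/2)·(1 − 6.363/8.595) = 0.390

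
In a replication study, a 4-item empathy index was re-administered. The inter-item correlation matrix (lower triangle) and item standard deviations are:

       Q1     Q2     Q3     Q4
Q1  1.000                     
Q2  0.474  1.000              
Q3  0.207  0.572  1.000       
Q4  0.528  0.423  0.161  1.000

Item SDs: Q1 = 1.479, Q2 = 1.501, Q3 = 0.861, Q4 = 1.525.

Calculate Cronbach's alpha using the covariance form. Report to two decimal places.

Σσ²ᵢ = 1.479² + 1.501² + 0.861² + 1.525² = 7.5074
Covariances σ_ij = r_ij · s_i · s_j:
  σ(Q1,Q2) = 0.474 × 1.479 × 1.501 = 1.0523
  σ(Q1,Q3) = 0.207 × 1.479 × 0.861 = 0.2636
  σ(Q1,Q4) = 0.528 × 1.479 × 1.525 = 1.1909
  σ(Q2,Q3) = 0.572 × 1.501 × 0.861 = 0.7392
  σ(Q2,Q4) = 0.423 × 1.501 × 1.525 = 0.9683
  σ(Q3,Q4) = 0.161 × 0.861 × 1.525 = 0.2114
σ²_T = Σσ²ᵢ + 2·Σσ_ij = 7.5074 + 2 × 4.4257 = 16.3588
α = (4/3)·(1 − 7.5074/16.3588) = 0.72

α = 0.72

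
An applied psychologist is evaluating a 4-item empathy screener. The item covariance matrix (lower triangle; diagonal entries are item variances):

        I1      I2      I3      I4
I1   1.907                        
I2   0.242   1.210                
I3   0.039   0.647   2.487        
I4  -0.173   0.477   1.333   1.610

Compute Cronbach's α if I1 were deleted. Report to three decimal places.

α = 0.721

Remaining items: I2, I3, I4 (k = 3).
Σσᵢ² = 1.210 + 2.487 + 1.610 = 5.307
σ²_total = 5.307 + 2 × 2.457 = 10.221
α (item deleted) = (3/2)·(1 − 5.307/10.221) = 0.721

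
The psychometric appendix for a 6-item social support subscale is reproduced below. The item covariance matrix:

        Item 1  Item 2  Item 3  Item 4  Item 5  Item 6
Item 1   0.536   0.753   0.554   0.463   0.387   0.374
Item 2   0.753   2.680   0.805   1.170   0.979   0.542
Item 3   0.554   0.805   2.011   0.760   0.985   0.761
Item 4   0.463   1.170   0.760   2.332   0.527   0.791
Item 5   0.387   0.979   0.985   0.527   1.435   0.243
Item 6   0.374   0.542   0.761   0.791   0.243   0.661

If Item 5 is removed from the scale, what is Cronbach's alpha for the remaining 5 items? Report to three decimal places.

Remaining items: Item 1, Item 2, Item 3, Item 4, Item 6 (k = 5).
Σσᵢ² = 0.536 + 2.680 + 2.011 + 2.332 + 0.661 = 8.220
σ²_T = 8.220 + 2 × 6.973 = 22.166
α (item deleted) = (5/4)·(1 − 8.220/22.166) = 0.786

α = 0.786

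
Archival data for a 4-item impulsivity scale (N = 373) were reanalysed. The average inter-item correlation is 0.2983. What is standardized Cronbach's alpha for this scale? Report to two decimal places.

standardized Cronbach's alpha = 0.63

Standardized α = k·r̄ / (1 + (k−1)·r̄) = 4 × 0.2983 / (1 + 3 × 0.2983)
  = 1.1932 / 1.8949 = 0.63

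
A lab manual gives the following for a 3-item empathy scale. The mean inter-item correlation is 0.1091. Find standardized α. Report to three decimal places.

Standardized α = k·r̄ / (1 + (k−1)·r̄) = 3 × 0.1091 / (1 + 2 × 0.1091)
  = 0.3273 / 1.2182 = 0.269

α = 0.269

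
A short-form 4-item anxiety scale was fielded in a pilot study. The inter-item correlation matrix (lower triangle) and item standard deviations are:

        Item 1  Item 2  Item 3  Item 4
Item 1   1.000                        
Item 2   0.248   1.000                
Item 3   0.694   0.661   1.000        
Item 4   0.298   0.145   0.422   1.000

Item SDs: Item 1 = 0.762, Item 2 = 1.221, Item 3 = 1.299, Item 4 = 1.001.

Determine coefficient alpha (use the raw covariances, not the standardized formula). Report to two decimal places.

α = 0.73

Σσ²ᵢ = 0.762² + 1.221² + 1.299² + 1.001² = 4.7609
Covariances σ_ij = r_ij · s_i · s_j:
  σ(Item 1,Item 2) = 0.248 × 0.762 × 1.221 = 0.2307
  σ(Item 1,Item 3) = 0.694 × 0.762 × 1.299 = 0.6869
  σ(Item 1,Item 4) = 0.298 × 0.762 × 1.001 = 0.2273
  σ(Item 2,Item 3) = 0.661 × 1.221 × 1.299 = 1.0484
  σ(Item 2,Item 4) = 0.145 × 1.221 × 1.001 = 0.1772
  σ(Item 3,Item 4) = 0.422 × 1.299 × 1.001 = 0.5487
σ²_T = Σσ²ᵢ + 2·Σσ_ij = 4.7609 + 2 × 2.9192 = 10.5993
α = (4/3)·(1 − 4.7609/10.5993) = 0.73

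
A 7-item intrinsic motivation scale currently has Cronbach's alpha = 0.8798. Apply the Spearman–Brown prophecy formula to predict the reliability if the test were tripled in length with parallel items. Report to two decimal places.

predicted reliability = 0.96

Length factor m = 3
α' = m·α / (1 + (m−1)·α)
   = 3 × 0.8798 / (1 + (3 − 1) × 0.8798)
   = 2.6394 / 2.7596 = 0.96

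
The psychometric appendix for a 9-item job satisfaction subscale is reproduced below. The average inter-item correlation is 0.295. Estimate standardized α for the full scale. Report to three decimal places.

α = 0.790

Standardized α = k·r̄ / (1 + (k−1)·r̄) = 9 × 0.295 / (1 + 8 × 0.295)
  = 2.6550 / 3.3600 = 0.790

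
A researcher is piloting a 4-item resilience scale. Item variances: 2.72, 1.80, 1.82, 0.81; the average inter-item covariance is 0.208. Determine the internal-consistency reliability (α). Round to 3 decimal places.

Σσ²ᵢ = 2.72 + 1.80 + 1.82 + 0.81 = 7.15
Sum of the 6 distinct covariances = 6 × 0.208 = 1.248
total variance = Σσ²ᵢ + 2·Σcov = 7.15 + 2 × 1.248 = 9.646
α = (4/3)·(1 − 7.15/9.646) = 0.345

α = 0.345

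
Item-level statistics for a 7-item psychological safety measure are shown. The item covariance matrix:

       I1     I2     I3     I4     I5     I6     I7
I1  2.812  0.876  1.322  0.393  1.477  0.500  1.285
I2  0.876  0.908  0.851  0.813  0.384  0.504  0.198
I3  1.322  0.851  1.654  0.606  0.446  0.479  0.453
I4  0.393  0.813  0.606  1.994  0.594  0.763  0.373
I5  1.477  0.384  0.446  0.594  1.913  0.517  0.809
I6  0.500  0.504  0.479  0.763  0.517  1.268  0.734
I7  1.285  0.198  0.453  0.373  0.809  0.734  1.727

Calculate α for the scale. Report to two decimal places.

sum of item variances = 2.812 + 0.908 + 1.654 + 1.994 + 1.913 + 1.268 + 1.727 = 12.276
Sum of off-diagonal covariances = 14.377
Var(T) = 12.276 + 2 × 14.377 = 41.030
α = (k/(k−1))·(1 − sum of item variances/Var(T)) = (7/6)·(1 − 12.276/41.030) = 0.82

α = 0.82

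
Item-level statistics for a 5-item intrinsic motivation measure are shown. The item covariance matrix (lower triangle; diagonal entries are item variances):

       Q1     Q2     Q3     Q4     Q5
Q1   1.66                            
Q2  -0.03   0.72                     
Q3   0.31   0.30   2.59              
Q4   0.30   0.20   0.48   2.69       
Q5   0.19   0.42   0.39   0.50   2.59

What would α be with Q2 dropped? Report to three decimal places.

Remaining items: Q1, Q3, Q4, Q5 (k = 4).
Σσ²ᵢ = 1.66 + 2.59 + 2.69 + 2.59 = 9.53
σ²_T = 9.53 + 2 × 2.17 = 13.87
α (item deleted) = (4/3)·(1 − 9.53/13.87) = 0.417

α = 0.417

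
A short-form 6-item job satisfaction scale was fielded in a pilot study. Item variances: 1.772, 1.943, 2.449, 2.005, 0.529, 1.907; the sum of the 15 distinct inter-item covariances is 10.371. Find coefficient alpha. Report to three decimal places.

α = 0.794

Σσ²ᵢ = 1.772 + 1.943 + 2.449 + 2.005 + 0.529 + 1.907 = 10.605
Sum of distinct covariances = 10.371
total variance = Σσ²ᵢ + 2·Σcov = 10.605 + 2 × 10.371 = 31.347
α = (6/5)·(1 − 10.605/31.347) = 0.794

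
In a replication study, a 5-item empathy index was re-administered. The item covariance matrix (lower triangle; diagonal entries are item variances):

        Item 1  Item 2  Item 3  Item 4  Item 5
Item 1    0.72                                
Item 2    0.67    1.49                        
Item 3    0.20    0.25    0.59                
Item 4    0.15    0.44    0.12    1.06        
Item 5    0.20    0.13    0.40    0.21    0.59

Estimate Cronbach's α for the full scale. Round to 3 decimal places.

ΣVar(i) = 0.72 + 1.49 + 0.59 + 1.06 + 0.59 = 4.45
Sum of off-diagonal covariances = 2.77
Var(T) = 4.45 + 2 × 2.77 = 9.99
α = (k/(k−1))·(1 − ΣVar(i)/Var(T)) = (5/4)·(1 − 4.45/9.99) = 0.693

Cronbach's α = 0.693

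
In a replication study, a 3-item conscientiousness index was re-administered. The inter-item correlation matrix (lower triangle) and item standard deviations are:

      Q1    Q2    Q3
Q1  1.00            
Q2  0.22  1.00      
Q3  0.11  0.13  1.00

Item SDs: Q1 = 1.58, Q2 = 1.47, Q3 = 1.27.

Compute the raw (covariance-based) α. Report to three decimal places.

Σσ²ᵢ = 1.58² + 1.47² + 1.27² = 6.2702
Covariances σ_ij = r_ij · s_i · s_j:
  σ(Q1,Q2) = 0.22 × 1.58 × 1.47 = 0.5110
  σ(Q1,Q3) = 0.11 × 1.58 × 1.27 = 0.2207
  σ(Q2,Q3) = 0.13 × 1.47 × 1.27 = 0.2427
σ²_T = Σσ²ᵢ + 2·Σσ_ij = 6.2702 + 2 × 0.9744 = 8.2190
α = (3/2)·(1 − 6.2702/8.2190) = 0.356

α = 0.356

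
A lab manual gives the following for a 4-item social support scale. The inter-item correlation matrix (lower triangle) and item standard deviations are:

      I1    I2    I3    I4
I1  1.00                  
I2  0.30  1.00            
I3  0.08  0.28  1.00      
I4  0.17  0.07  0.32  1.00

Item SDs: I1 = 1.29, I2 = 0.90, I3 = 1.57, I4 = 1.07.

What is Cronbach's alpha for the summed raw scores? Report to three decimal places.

Cronbach's alpha = 0.486

Σσ²ᵢ = 1.29² + 0.90² + 1.57² + 1.07² = 6.0839
Covariances σ_ij = r_ij · s_i · s_j:
  σ(I1,I2) = 0.30 × 1.29 × 0.90 = 0.3483
  σ(I1,I3) = 0.08 × 1.29 × 1.57 = 0.1620
  σ(I1,I4) = 0.17 × 1.29 × 1.07 = 0.2347
  σ(I2,I3) = 0.28 × 0.90 × 1.57 = 0.3956
  σ(I2,I4) = 0.07 × 0.90 × 1.07 = 0.0674
  σ(I3,I4) = 0.32 × 1.57 × 1.07 = 0.5376
σ²_T = Σσ²ᵢ + 2·Σσ_ij = 6.0839 + 2 × 1.7456 = 9.5751
α = (4/3)·(1 − 6.0839/9.5751) = 0.486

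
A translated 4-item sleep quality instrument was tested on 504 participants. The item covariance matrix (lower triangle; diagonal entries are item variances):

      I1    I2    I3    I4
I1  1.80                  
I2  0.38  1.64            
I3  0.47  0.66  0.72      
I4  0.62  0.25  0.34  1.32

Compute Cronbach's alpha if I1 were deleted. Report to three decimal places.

Cronbach's alpha = 0.607

Remaining items: I2, I3, I4 (k = 3).
Σσᵢ² = 1.64 + 0.72 + 1.32 = 3.68
σ²_total = 3.68 + 2 × 1.25 = 6.18
α (item deleted) = (3/2)·(1 − 3.68/6.18) = 0.607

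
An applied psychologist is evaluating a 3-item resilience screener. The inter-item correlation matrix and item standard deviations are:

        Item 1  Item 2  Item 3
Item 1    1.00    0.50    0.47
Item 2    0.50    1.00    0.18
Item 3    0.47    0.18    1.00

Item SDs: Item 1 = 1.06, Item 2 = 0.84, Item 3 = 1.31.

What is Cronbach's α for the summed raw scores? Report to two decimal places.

Σσ²ᵢ = 1.06² + 0.84² + 1.31² = 3.5453
Covariances σ_ij = r_ij · s_i · s_j:
  σ(Item 1,Item 2) = 0.50 × 1.06 × 0.84 = 0.4452
  σ(Item 1,Item 3) = 0.47 × 1.06 × 1.31 = 0.6526
  σ(Item 2,Item 3) = 0.18 × 0.84 × 1.31 = 0.1981
σ²_T = Σσ²ᵢ + 2·Σσ_ij = 3.5453 + 2 × 1.2959 = 6.1371
α = (3/2)·(1 − 3.5453/6.1371) = 0.63

Cronbach's α = 0.63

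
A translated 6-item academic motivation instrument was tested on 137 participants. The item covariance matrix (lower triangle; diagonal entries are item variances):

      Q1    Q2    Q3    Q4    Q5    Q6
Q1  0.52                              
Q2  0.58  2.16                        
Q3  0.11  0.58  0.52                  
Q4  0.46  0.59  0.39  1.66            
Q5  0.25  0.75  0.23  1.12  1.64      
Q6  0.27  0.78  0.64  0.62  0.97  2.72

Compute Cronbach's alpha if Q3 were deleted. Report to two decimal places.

Remaining items: Q1, Q2, Q4, Q5, Q6 (k = 5).
Σσᵢ² = 0.52 + 2.16 + 1.66 + 1.64 + 2.72 = 8.70
σ²_total = 8.70 + 2 × 6.39 = 21.48
α (item deleted) = (5/4)·(1 − 8.70/21.48) = 0.74

Cronbach's alpha = 0.74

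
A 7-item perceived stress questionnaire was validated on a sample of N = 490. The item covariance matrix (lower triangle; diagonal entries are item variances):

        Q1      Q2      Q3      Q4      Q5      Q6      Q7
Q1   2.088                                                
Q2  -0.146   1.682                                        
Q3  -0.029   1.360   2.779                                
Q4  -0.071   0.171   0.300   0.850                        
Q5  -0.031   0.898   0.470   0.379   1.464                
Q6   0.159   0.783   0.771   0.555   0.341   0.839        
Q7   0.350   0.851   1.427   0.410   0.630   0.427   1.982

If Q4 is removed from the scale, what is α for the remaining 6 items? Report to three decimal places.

α = 0.725

Remaining items: Q1, Q2, Q3, Q5, Q6, Q7 (k = 6).
ΣVar(i) = 2.088 + 1.682 + 2.779 + 1.464 + 0.839 + 1.982 = 10.834
σ²_T = 10.834 + 2 × 8.261 = 27.356
α (item deleted) = (6/5)·(1 − 10.834/27.356) = 0.725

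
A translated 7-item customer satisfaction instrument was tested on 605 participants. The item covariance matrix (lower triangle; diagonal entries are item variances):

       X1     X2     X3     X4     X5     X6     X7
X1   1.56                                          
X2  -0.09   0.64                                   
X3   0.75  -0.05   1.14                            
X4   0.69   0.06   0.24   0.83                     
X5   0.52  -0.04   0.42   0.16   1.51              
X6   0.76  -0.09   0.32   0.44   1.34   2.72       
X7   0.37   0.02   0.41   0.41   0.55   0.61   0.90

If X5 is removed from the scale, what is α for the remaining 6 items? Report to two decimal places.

α = 0.67

Remaining items: X1, X2, X3, X4, X6, X7 (k = 6).
Σσᵢ² = 1.56 + 0.64 + 1.14 + 0.83 + 2.72 + 0.90 = 7.79
σ²_T = 7.79 + 2 × 4.85 = 17.49
α (item deleted) = (6/5)·(1 − 7.79/17.49) = 0.67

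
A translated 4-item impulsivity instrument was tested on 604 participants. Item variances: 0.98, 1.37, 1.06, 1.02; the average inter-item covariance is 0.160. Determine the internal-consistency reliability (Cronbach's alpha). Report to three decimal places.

Cronbach's alpha = 0.403

Σσ²ᵢ = 0.98 + 1.37 + 1.06 + 1.02 = 4.43
Sum of the 6 distinct covariances = 6 × 0.160 = 0.960
total variance = Σσ²ᵢ + 2·Σcov = 4.43 + 2 × 0.960 = 6.350
α = (4/3)·(1 − 4.43/6.350) = 0.403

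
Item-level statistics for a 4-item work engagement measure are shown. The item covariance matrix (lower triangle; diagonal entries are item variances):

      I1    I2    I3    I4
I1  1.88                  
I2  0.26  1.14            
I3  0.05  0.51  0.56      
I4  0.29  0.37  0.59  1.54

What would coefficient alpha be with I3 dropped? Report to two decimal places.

Remaining items: I1, I2, I4 (k = 3).
sum of item variances = 1.88 + 1.14 + 1.54 = 4.56
σ²_total = 4.56 + 2 × 0.92 = 6.40
α (item deleted) = (3/2)·(1 − 4.56/6.40) = 0.43

α = 0.43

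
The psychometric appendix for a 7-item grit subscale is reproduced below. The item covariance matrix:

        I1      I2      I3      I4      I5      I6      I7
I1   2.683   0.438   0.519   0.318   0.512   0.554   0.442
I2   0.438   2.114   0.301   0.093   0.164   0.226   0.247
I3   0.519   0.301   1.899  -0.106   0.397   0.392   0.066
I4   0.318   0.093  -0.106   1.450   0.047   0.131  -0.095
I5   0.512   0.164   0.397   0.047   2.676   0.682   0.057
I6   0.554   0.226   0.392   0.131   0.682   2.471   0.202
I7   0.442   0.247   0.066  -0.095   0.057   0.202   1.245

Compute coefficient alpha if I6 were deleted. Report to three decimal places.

α = 0.433

Remaining items: I1, I2, I3, I4, I5, I7 (k = 6).
sum of item variances = 2.683 + 2.114 + 1.899 + 1.450 + 2.676 + 1.245 = 12.067
Var(T) = 12.067 + 2 × 3.400 = 18.867
α (item deleted) = (6/5)·(1 − 12.067/18.867) = 0.433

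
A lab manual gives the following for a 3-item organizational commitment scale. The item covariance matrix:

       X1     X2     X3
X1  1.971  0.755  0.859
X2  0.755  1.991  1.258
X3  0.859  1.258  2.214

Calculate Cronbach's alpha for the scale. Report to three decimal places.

Σσᵢ² = 1.971 + 1.991 + 2.214 = 6.176
Sum of off-diagonal covariances = 2.872
σ²_total = 6.176 + 2 × 2.872 = 11.920
α = (k/(k−1))·(1 − Σσᵢ²/σ²_total) = (3/2)·(1 − 6.176/11.920) = 0.723

Cronbach's alpha = 0.723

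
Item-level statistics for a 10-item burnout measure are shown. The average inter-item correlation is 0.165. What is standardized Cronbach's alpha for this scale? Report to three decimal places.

α = 0.664

Standardized α = k·r̄ / (1 + (k−1)·r̄) = 10 × 0.165 / (1 + 9 × 0.165)
  = 1.6500 / 2.4850 = 0.664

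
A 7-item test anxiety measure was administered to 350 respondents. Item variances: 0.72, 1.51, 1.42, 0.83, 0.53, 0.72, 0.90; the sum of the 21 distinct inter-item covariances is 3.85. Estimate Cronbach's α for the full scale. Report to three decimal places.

Σσᵢ² = 0.72 + 1.51 + 1.42 + 0.83 + 0.53 + 0.72 + 0.90 = 6.63
Sum of distinct covariances = 3.85
σ²_T = Σσᵢ² + 2·Σcov = 6.63 + 2 × 3.85 = 14.33
α = (7/6)·(1 − 6.63/14.33) = 0.627

α = 0.627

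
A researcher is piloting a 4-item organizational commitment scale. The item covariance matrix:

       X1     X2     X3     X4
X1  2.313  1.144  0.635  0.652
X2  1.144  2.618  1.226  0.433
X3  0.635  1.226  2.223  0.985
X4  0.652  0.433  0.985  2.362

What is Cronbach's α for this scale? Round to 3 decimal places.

ΣVar(i) = 2.313 + 2.618 + 2.223 + 2.362 = 9.516
Σ_{i<j} σ_ij = 5.075
σ²_total = 9.516 + 2 × 5.075 = 19.666
α = (k/(k−1))·(1 − ΣVar(i)/σ²_total) = (4/3)·(1 − 9.516/19.666) = 0.688

Cronbach's α = 0.688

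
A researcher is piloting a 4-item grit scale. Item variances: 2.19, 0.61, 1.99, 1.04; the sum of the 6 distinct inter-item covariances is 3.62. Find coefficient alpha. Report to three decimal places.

Σσ²ᵢ = 2.19 + 0.61 + 1.99 + 1.04 = 5.83
Sum of distinct covariances = 3.62
Var(T) = Σσ²ᵢ + 2·Σcov = 5.83 + 2 × 3.62 = 13.07
α = (4/3)·(1 − 5.83/13.07) = 0.739

coefficient alpha = 0.739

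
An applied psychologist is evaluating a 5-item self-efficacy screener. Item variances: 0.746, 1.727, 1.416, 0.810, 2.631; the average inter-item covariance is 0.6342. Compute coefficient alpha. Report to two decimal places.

α = 0.79

sum of item variances = 0.746 + 1.727 + 1.416 + 0.810 + 2.631 = 7.330
Sum of the 10 distinct covariances = 10 × 0.6342 = 6.3420
σ²_total = sum of item variances + 2·Σcov = 7.330 + 2 × 6.3420 = 20.0140
α = (5/4)·(1 − 7.330/20.0140) = 0.79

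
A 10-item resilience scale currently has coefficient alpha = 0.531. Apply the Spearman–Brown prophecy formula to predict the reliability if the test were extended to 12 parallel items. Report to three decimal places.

predicted reliability = 0.576

Length factor m = 12/10 = 1.2000
α' = m·α / (1 + (m−1)·α)
   = 12/10 × 0.531 / (1 + (12/10 − 1) × 0.531)
   = 0.6372 / 1.1062 = 0.576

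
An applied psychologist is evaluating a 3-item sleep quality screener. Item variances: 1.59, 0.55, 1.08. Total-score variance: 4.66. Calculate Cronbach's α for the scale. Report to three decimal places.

α = 0.464

sum of item variances = 1.59 + 0.55 + 1.08 = 3.22
α = (k/(k−1))·(1 − sum of item variances/σ²_T) = (3/2)·(1 − 3.22/4.66) = 0.464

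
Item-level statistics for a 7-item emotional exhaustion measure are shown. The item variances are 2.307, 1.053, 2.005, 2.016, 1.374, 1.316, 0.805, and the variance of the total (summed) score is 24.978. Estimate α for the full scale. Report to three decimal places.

α = 0.659

ΣVar(i) = 2.307 + 1.053 + 2.005 + 2.016 + 1.374 + 1.316 + 0.805 = 10.876
α = (k/(k−1))·(1 − ΣVar(i)/σ²_total) = (7/6)·(1 − 10.876/24.978) = 0.659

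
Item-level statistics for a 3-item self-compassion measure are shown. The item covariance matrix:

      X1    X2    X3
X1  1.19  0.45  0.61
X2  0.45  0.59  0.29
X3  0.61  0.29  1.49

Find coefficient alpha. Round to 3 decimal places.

sum of item variances = 1.19 + 0.59 + 1.49 = 3.27
Sum of off-diagonal covariances = 1.35
Var(T) = 3.27 + 2 × 1.35 = 5.97
α = (k/(k−1))·(1 − sum of item variances/Var(T)) = (3/2)·(1 − 3.27/5.97) = 0.678

α = 0.678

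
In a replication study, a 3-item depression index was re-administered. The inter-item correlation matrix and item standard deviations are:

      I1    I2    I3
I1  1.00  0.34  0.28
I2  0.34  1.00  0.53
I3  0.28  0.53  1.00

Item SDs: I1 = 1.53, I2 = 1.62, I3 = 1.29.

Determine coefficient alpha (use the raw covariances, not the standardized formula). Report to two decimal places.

Σσ²ᵢ = 1.53² + 1.62² + 1.29² = 6.6294
Covariances σ_ij = r_ij · s_i · s_j:
  σ(I1,I2) = 0.34 × 1.53 × 1.62 = 0.8427
  σ(I1,I3) = 0.28 × 1.53 × 1.29 = 0.5526
  σ(I2,I3) = 0.53 × 1.62 × 1.29 = 1.1076
σ²_T = Σσ²ᵢ + 2·Σσ_ij = 6.6294 + 2 × 2.5029 = 11.6352
α = (3/2)·(1 − 6.6294/11.6352) = 0.65

coefficient alpha = 0.65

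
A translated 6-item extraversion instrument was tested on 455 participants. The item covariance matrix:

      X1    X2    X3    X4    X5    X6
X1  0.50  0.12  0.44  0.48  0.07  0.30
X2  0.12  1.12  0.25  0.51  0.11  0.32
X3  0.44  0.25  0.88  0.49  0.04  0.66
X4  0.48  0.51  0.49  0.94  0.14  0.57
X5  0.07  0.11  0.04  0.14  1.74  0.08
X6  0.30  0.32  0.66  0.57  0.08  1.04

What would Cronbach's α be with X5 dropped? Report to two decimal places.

Remaining items: X1, X2, X3, X4, X6 (k = 5).
Σσᵢ² = 0.50 + 1.12 + 0.88 + 0.94 + 1.04 = 4.48
total variance = 4.48 + 2 × 4.14 = 12.76
α (item deleted) = (5/4)·(1 − 4.48/12.76) = 0.81

α = 0.81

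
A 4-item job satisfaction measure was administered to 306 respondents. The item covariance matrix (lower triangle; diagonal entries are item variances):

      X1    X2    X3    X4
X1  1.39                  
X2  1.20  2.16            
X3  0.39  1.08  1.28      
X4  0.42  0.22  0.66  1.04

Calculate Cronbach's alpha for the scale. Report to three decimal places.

Σσ²ᵢ = 1.39 + 2.16 + 1.28 + 1.04 = 5.87
Sum of off-diagonal covariances = 3.97
Var(T) = 5.87 + 2 × 3.97 = 13.81
α = (k/(k−1))·(1 − Σσ²ᵢ/Var(T)) = (4/3)·(1 − 5.87/13.81) = 0.767

α = 0.767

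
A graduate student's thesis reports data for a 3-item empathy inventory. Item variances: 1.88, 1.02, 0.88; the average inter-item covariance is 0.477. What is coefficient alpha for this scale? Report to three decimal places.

α = 0.646

ΣVar(i) = 1.88 + 1.02 + 0.88 = 3.78
Sum of the 3 distinct covariances = 3 × 0.477 = 1.431
total variance = ΣVar(i) + 2·Σcov = 3.78 + 2 × 1.431 = 6.642
α = (3/2)·(1 − 3.78/6.642) = 0.646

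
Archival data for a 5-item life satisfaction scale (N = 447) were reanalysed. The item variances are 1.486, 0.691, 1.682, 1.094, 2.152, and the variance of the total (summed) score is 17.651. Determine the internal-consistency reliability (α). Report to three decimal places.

α = 0.747

Σσᵢ² = 1.486 + 0.691 + 1.682 + 1.094 + 2.152 = 7.105
α = (k/(k−1))·(1 − Σσᵢ²/total variance) = (5/4)·(1 − 7.105/17.651) = 0.747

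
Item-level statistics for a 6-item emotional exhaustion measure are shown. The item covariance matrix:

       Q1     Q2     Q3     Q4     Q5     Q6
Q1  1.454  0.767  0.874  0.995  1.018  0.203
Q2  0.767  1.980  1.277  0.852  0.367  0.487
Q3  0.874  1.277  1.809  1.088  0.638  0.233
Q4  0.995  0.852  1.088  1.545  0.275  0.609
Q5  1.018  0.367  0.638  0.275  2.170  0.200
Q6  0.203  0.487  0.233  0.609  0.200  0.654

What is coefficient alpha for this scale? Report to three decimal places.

α = 0.807

Σσ²ᵢ = 1.454 + 1.980 + 1.809 + 1.545 + 2.170 + 0.654 = 9.612
Sum of the distinct covariances = 9.883
total variance = 9.612 + 2 × 9.883 = 29.378
α = (k/(k−1))·(1 − Σσ²ᵢ/total variance) = (6/5)·(1 − 9.612/29.378) = 0.807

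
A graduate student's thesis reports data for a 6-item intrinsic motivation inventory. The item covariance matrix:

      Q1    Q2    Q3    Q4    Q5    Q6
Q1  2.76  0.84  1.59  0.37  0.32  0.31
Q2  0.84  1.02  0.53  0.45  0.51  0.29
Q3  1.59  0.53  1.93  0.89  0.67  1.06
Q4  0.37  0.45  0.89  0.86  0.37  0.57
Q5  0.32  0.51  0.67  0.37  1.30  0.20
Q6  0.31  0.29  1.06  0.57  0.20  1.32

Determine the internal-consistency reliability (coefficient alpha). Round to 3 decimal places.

sum of item variances = 2.76 + 1.02 + 1.93 + 0.86 + 1.30 + 1.32 = 9.19
Sum of off-diagonal covariances = 8.97
σ²_total = 9.19 + 2 × 8.97 = 27.13
α = (k/(k−1))·(1 − sum of item variances/σ²_total) = (6/5)·(1 − 9.19/27.13) = 0.794

α = 0.794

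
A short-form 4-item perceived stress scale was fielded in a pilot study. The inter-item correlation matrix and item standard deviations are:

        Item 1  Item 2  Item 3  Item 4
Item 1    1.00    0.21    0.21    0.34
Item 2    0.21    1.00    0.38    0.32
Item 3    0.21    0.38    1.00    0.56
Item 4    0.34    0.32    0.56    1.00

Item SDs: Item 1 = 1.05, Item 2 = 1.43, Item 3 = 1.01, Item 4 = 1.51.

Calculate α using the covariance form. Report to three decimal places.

α = 0.661

Σσ²ᵢ = 1.05² + 1.43² + 1.01² + 1.51² = 6.4476
Covariances σ_ij = r_ij · s_i · s_j:
  σ(Item 1,Item 2) = 0.21 × 1.05 × 1.43 = 0.3153
  σ(Item 1,Item 3) = 0.21 × 1.05 × 1.01 = 0.2227
  σ(Item 1,Item 4) = 0.34 × 1.05 × 1.51 = 0.5391
  σ(Item 2,Item 3) = 0.38 × 1.43 × 1.01 = 0.5488
  σ(Item 2,Item 4) = 0.32 × 1.43 × 1.51 = 0.6910
  σ(Item 3,Item 4) = 0.56 × 1.01 × 1.51 = 0.8541
σ²_T = Σσ²ᵢ + 2·Σσ_ij = 6.4476 + 2 × 3.1710 = 12.7896
α = (4/3)·(1 − 6.4476/12.7896) = 0.661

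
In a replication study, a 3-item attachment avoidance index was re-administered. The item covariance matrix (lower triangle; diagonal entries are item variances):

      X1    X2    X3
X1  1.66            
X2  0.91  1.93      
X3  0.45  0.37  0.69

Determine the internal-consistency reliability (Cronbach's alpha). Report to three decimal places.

Cronbach's alpha = 0.671

sum of item variances = 1.66 + 1.93 + 0.69 = 4.28
Sum of off-diagonal covariances = 1.73
σ²_T = 4.28 + 2 × 1.73 = 7.74
α = (k/(k−1))·(1 − sum of item variances/σ²_T) = (3/2)·(1 − 4.28/7.74) = 0.671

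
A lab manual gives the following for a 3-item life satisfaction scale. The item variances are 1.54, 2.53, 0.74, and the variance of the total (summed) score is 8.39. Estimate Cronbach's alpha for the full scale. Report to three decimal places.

α = 0.640

ΣVar(i) = 1.54 + 2.53 + 0.74 = 4.81
α = (k/(k−1))·(1 − ΣVar(i)/Var(T)) = (3/2)·(1 − 4.81/8.39) = 0.640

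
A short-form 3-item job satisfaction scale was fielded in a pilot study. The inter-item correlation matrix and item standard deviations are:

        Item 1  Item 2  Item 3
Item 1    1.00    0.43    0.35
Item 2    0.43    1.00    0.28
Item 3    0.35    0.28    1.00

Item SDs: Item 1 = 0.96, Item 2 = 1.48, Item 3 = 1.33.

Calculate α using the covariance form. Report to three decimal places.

Σσ²ᵢ = 0.96² + 1.48² + 1.33² = 4.8809
Covariances σ_ij = r_ij · s_i · s_j:
  σ(Item 1,Item 2) = 0.43 × 0.96 × 1.48 = 0.6109
  σ(Item 1,Item 3) = 0.35 × 0.96 × 1.33 = 0.4469
  σ(Item 2,Item 3) = 0.28 × 1.48 × 1.33 = 0.5512
σ²_T = Σσ²ᵢ + 2·Σσ_ij = 4.8809 + 2 × 1.6090 = 8.0989
α = (3/2)·(1 − 4.8809/8.0989) = 0.596

α = 0.596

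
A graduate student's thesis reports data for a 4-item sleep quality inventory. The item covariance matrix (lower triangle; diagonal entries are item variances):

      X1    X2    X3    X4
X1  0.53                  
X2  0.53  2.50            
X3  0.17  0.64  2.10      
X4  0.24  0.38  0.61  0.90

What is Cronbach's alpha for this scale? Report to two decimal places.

Cronbach's alpha = 0.61

ΣVar(i) = 0.53 + 2.50 + 2.10 + 0.90 = 6.03
Sum of the distinct covariances = 2.57
total variance = 6.03 + 2 × 2.57 = 11.17
α = (k/(k−1))·(1 − ΣVar(i)/total variance) = (4/3)·(1 − 6.03/11.17) = 0.61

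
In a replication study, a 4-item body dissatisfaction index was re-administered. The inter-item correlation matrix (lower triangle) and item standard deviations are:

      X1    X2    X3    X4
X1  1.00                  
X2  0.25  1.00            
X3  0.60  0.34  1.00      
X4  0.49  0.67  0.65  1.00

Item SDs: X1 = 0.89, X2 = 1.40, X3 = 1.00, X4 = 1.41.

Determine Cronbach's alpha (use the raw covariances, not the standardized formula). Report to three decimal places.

Σσ²ᵢ = 0.89² + 1.40² + 1.00² + 1.41² = 5.7402
Covariances σ_ij = r_ij · s_i · s_j:
  σ(X1,X2) = 0.25 × 0.89 × 1.40 = 0.3115
  σ(X1,X3) = 0.60 × 0.89 × 1.00 = 0.5340
  σ(X1,X4) = 0.49 × 0.89 × 1.41 = 0.6149
  σ(X2,X3) = 0.34 × 1.40 × 1.00 = 0.4760
  σ(X2,X4) = 0.67 × 1.40 × 1.41 = 1.3226
  σ(X3,X4) = 0.65 × 1.00 × 1.41 = 0.9165
σ²_T = Σσ²ᵢ + 2·Σσ_ij = 5.7402 + 2 × 4.1755 = 14.0912
α = (4/3)·(1 − 5.7402/14.0912) = 0.790

Cronbach's alpha = 0.790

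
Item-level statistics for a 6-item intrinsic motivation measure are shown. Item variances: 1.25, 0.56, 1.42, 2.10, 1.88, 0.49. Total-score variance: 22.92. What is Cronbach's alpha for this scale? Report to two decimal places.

sum of item variances = 1.25 + 0.56 + 1.42 + 2.10 + 1.88 + 0.49 = 7.70
α = (k/(k−1))·(1 − sum of item variances/total variance) = (6/5)·(1 − 7.70/22.92) = 0.80

Cronbach's alpha = 0.80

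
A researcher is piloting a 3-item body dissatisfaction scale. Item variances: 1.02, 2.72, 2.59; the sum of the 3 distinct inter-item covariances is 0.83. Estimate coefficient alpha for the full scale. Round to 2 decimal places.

Σσ²ᵢ = 1.02 + 2.72 + 2.59 = 6.33
Sum of distinct covariances = 0.83
Var(T) = Σσ²ᵢ + 2·Σcov = 6.33 + 2 × 0.83 = 7.99
α = (3/2)·(1 − 6.33/7.99) = 0.31

coefficient alpha = 0.31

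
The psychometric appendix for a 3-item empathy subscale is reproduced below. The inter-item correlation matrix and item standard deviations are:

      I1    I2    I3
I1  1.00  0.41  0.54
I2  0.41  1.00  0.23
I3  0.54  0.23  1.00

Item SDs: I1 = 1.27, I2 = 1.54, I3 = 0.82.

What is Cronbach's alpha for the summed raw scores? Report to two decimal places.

Σσ²ᵢ = 1.27² + 1.54² + 0.82² = 4.6569
Covariances σ_ij = r_ij · s_i · s_j:
  σ(I1,I2) = 0.41 × 1.27 × 1.54 = 0.8019
  σ(I1,I3) = 0.54 × 1.27 × 0.82 = 0.5624
  σ(I2,I3) = 0.23 × 1.54 × 0.82 = 0.2904
σ²_T = Σσ²ᵢ + 2·Σσ_ij = 4.6569 + 2 × 1.6547 = 7.9663
α = (3/2)·(1 − 4.6569/7.9663) = 0.62

α = 0.62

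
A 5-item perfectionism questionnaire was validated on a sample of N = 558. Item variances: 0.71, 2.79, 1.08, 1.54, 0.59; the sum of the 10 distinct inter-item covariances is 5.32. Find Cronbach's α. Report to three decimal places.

Cronbach's α = 0.767

Σσ²ᵢ = 0.71 + 2.79 + 1.08 + 1.54 + 0.59 = 6.71
Sum of distinct covariances = 5.32
total variance = Σσ²ᵢ + 2·Σcov = 6.71 + 2 × 5.32 = 17.35
α = (5/4)·(1 − 6.71/17.35) = 0.767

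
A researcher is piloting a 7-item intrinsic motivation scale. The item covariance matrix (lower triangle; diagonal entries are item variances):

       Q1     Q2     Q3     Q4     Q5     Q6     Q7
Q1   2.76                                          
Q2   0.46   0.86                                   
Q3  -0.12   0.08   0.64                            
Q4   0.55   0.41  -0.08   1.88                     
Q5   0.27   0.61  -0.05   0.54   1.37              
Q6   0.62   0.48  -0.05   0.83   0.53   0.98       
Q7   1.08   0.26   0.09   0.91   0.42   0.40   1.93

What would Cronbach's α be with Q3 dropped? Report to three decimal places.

Cronbach's α = 0.757

Remaining items: Q1, Q2, Q4, Q5, Q6, Q7 (k = 6).
sum of item variances = 2.76 + 0.86 + 1.88 + 1.37 + 0.98 + 1.93 = 9.78
Var(T) = 9.78 + 2 × 8.37 = 26.52
α (item deleted) = (6/5)·(1 − 9.78/26.52) = 0.757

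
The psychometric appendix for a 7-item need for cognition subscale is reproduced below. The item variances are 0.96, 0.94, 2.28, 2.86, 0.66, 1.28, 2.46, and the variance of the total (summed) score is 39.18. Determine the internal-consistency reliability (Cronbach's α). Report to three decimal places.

ΣVar(i) = 0.96 + 0.94 + 2.28 + 2.86 + 0.66 + 1.28 + 2.46 = 11.44
α = (k/(k−1))·(1 − ΣVar(i)/total variance) = (7/6)·(1 − 11.44/39.18) = 0.826

α = 0.826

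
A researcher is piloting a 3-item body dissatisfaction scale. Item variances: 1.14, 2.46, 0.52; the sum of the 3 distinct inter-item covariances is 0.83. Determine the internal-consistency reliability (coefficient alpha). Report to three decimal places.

Σσ²ᵢ = 1.14 + 2.46 + 0.52 = 4.12
Sum of distinct covariances = 0.83
Var(T) = Σσ²ᵢ + 2·Σcov = 4.12 + 2 × 0.83 = 5.78
α = (3/2)·(1 − 4.12/5.78) = 0.431

coefficient alpha = 0.431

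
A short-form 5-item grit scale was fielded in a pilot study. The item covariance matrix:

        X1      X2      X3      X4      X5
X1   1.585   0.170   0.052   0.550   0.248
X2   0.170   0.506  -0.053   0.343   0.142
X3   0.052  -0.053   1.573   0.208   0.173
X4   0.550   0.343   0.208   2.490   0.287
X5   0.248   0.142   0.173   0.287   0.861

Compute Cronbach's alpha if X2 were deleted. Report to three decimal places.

α = 0.424

Remaining items: X1, X3, X4, X5 (k = 4).
Σσ²ᵢ = 1.585 + 1.573 + 2.490 + 0.861 = 6.509
σ²_total = 6.509 + 2 × 1.518 = 9.545
α (item deleted) = (4/3)·(1 − 6.509/9.545) = 0.424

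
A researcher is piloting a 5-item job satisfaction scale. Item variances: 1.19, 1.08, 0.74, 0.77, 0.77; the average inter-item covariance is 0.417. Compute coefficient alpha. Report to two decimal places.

sum of item variances = 1.19 + 1.08 + 0.74 + 0.77 + 0.77 = 4.55
Sum of the 10 distinct covariances = 10 × 0.417 = 4.170
total variance = sum of item variances + 2·Σcov = 4.55 + 2 × 4.170 = 12.890
α = (5/4)·(1 − 4.55/12.890) = 0.81

α = 0.81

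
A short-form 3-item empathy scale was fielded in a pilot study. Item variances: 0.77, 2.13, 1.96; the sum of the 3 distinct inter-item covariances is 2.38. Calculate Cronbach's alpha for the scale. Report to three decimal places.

α = 0.742

sum of item variances = 0.77 + 2.13 + 1.96 = 4.86
Sum of distinct covariances = 2.38
Var(T) = sum of item variances + 2·Σcov = 4.86 + 2 × 2.38 = 9.62
α = (3/2)·(1 − 4.86/9.62) = 0.742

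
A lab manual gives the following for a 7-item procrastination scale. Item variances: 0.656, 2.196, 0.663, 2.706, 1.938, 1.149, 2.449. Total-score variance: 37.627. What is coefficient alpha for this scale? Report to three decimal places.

coefficient alpha = 0.802

sum of item variances = 0.656 + 2.196 + 0.663 + 2.706 + 1.938 + 1.149 + 2.449 = 11.757
α = (k/(k−1))·(1 − sum of item variances/Var(T)) = (7/6)·(1 − 11.757/37.627) = 0.802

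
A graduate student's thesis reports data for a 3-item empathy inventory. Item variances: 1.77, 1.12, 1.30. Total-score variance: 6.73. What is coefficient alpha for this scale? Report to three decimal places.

coefficient alpha = 0.566

ΣVar(i) = 1.77 + 1.12 + 1.30 = 4.19
α = (k/(k−1))·(1 − ΣVar(i)/σ²_T) = (3/2)·(1 − 4.19/6.73) = 0.566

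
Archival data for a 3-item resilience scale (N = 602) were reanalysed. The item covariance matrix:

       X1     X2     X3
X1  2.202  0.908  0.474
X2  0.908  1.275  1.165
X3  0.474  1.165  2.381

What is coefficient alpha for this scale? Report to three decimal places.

sum of item variances = 2.202 + 1.275 + 2.381 = 5.858
Sum of the distinct covariances = 2.547
total variance = 5.858 + 2 × 2.547 = 10.952
α = (k/(k−1))·(1 − sum of item variances/total variance) = (3/2)·(1 − 5.858/10.952) = 0.698

α = 0.698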